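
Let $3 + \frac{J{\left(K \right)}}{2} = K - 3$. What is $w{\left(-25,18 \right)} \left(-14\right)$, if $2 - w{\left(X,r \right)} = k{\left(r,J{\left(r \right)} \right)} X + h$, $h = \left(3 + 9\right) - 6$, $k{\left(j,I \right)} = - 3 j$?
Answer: $18956$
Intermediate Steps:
$J{\left(K \right)} = -12 + 2 K$ ($J{\left(K \right)} = -6 + 2 \left(K - 3\right) = -6 + 2 \left(-3 + K\right) = -6 + \left(-6 + 2 K\right) = -12 + 2 K$)
$h = 6$ ($h = 12 - 6 = 6$)
$w{\left(X,r \right)} = -4 + 3 X r$ ($w{\left(X,r \right)} = 2 - \left(- 3 r X + 6\right) = 2 - \left(- 3 X r + 6\right) = 2 - \left(6 - 3 X r\right) = 2 + \left(-6 + 3 X r\right) = -4 + 3 X r$)
$w{\left(-25,18 \right)} \left(-14\right) = \left(-4 + 3 \left(-25\right) 18\right) \left(-14\right) = \left(-4 - 1350\right) \left(-14\right) = \left(-1354\right) \left(-14\right) = 18956$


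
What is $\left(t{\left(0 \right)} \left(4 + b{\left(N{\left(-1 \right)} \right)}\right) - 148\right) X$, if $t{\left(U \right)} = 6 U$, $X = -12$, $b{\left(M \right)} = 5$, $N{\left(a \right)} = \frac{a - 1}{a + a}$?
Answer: $1776$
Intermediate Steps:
$N{\left(a \right)} = \frac{-1 + a}{2 a}$
$\left(t{\left(0 \right)} \left(4 + b{\left(N{\left(-1 \right)} \right)}\right) - 148\right) X = \left(6 \cdot 0 \left(4 + 5\right) - 148\right) \left(-12\right) = \left(0 \cdot 9 - 148\right) \left(-12\right) = \left(0 - 148\right) \left(-12\right) = \left(-148\right) \left(-12\right) = 1776$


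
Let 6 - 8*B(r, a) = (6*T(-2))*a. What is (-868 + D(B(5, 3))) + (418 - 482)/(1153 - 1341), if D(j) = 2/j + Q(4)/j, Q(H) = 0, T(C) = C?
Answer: -856004/987 ≈ -867.28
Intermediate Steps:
B(r, a) = 3/4 + 3*a/2 (B(r, a) = 3/4 - 6*(-2)*a/8 = 3/4 - (-3)*a/2 = 3/4 + 3*a/2)
D(j) = 2/j (D(j) = 2/j + 0/j = 2/j + 0 = 2/j)
(-868 + D(B(5, 3))) + (418 - 482)/(1153 - 1341) = (-868 + 2/(3/4 + (3/2)*3)) + (418 - 482)/(1153 - 1341) = (-868 + 2/(3/4 + 9/2)) - 64/(-188) = (-868 + 2/(21/4)) - 64*(-1/188) = (-868 + 2*(4/21)) + 16/47 = (-868 + 8/21) + 16/47 = -18220/21 + 16/47 = -856004/987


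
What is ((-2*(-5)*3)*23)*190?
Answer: 131100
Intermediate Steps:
((-2*(-5)*3)*23)*190 = ((10*3)*23)*190 = (30*23)*190 = 690*190 = 131100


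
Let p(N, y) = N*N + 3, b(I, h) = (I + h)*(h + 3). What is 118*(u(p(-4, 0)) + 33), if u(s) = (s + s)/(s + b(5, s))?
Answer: 2134502/547 ≈ 3902.2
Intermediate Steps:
b(I, h) = (3 + h)*(I + h) (b(I, h) = (I + h)*(3 + h) = (3 + h)*(I + h))
p(N, y) = 3 + N² (p(N, y) = N² + 3 = 3 + N²)
u(s) = 2*s/(15 + s² + 9*s) (u(s) = (s + s)/(s + (s² + 3*5 + 3*s + 5*s)) = (2*s)/(s + (s² + 15 + 3*s + 5*s)) = (2*s)/(s + (15 + s² + 8*s)) = (2*s)/(15 + s² + 9*s) = 2*s/(15 + s² + 9*s))
118*(u(p(-4, 0)) + 33) = 118*(2*(3 + (-4)²)/(15 + (3 + (-4)²)² + 9*(3 + (-4)²)) + 33) = 118*(2*(3 + 16)/(15 + (3 + 16)² + 9*(3 + 16)) + 33) = 118*(2*19/(15 + 19² + 9*19) + 33) = 118*(2*19/(15 + 361 + 171) + 33) = 118*(2*19/547 + 33) = 118*(2*19*(1/547) + 33) = 118*(38/547 + 33) = 118*(18089/547) = 2134502/547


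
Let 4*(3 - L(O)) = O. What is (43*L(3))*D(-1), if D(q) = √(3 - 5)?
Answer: 387*I*√2/4 ≈ 136.83*I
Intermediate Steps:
L(O) = 3 - O/4
D(q) = I*√2 (D(q) = √(-2) = I*√2)
(43*L(3))*D(-1) = (43*(3 - ¼*3))*(I*√2) = (43*(3 - ¾))*(I*√2) = (43*(9/4))*(I*√2) = 387*(I*√2)/4 = 387*I*√2/4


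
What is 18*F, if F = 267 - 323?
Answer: -1008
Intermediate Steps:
F = -56
18*F = 18*(-56) = -1008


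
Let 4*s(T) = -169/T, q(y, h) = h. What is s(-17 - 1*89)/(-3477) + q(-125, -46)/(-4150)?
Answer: 33557029/3059064600 ≈ 0.010970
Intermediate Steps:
s(T) = -169/(4*T) (s(T) = (-169/T)/4 = -169/(4*T))
s(-17 - 1*89)/(-3477) + q(-125, -46)/(-4150) = -169/(4*(-17 - 1*89))/(-3477) - 46/(-4150) = -169/(4*(-17 - 89))*(-1/3477) - 46*(-1/4150) = -169/4/(-106)*(-1/3477) + 23/2075 = -169/4*(-1/106)*(-1/3477) + 23/2075 = (169/424)*(-1/3477) + 23/2075 = -169/1474248 + 23/2075 = 33557029/3059064600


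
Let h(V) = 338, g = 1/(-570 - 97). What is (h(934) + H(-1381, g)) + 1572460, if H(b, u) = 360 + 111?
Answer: 1573269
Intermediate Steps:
g = -1/667 (g = 1/(-667) = -1/667 ≈ -0.0014993)
H(b, u) = 471
(h(934) + H(-1381, g)) + 1572460 = (338 + 471) + 1572460 = 809 + 1572460 = 1573269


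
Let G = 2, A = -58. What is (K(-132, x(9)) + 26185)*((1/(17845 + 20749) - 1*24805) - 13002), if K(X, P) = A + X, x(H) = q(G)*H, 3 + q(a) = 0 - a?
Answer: -37929911665215/38594 ≈ -9.8279e+8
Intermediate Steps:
q(a) = -3 - a (q(a) = -3 + (0 - a) = -3 - a)
x(H) = -5*H (x(H) = (-3 - 1*2)*H = (-3 - 2)*H = -5*H)
K(X, P) = -58 + X
(K(-132, x(9)) + 26185)*((1/(17845 + 20749) - 1*24805) - 13002) = ((-58 - 132) + 26185)*((1/(17845 + 20749) - 1*24805) - 13002) = (-190 + 26185)*((1/38594 - 24805) - 13002) = 25995*((1/38594 - 24805) - 13002) = 25995*(-957324169/38594 - 13002) = 25995*(-1459123357/38594) = -37929911665215/38594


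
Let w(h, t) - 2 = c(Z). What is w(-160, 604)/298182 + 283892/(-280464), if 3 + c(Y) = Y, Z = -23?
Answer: -3527425645/3484554852 ≈ -1.0123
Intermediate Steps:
c(Y) = -3 + Y
w(h, t) = -24 (w(h, t) = 2 + (-3 - 23) = 2 - 26 = -24)
w(-160, 604)/298182 + 283892/(-280464) = -24/298182 + 283892/(-280464) = -24*1/298182 + 283892*(-1/280464) = -4/49697 - 70973/70116 = -3527425645/3484554852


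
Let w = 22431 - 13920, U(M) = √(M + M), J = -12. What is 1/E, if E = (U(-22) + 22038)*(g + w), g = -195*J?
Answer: 3673/878340503048 - I*√11/2635021509144 ≈ 4.1818e-9 - 1.2587e-12*I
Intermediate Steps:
g = 2340 (g = -195*(-12) = 2340)
U(M) = √2*√M (U(M) = √(2*M) = √2*√M)
w = 8511
E = 239134338 + 21702*I*√11 (E = (√2*√(-22) + 22038)*(2340 + 8511) = (√2*(I*√22) + 22038)*10851 = (2*I*√11 + 22038)*10851 = (22038 + 2*I*√11)*10851 = 239134338 + 21702*I*√11 ≈ 2.3913e+8 + 71977.0*I)
1/E = 1/(239134338 + 21702*I*√11)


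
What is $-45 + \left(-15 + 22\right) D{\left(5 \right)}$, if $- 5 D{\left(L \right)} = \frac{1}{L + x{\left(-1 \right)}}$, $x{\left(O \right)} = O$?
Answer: $- \frac{907}{20} \approx -45.35$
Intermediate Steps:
$D{\left(L \right)} = - \frac{1}{5 \left(-1 + L\right)}$ ($D{\left(L \right)} = - \frac{1}{5 \left(L - 1\right)} = - \frac{1}{5 \left(-1 + L\right)}$)
$-45 + \left(-15 + 22\right) D{\left(5 \right)} = -45 + \left(-15 + 22\right) \left(- \frac{1}{-5 + 5 \cdot 5}\right) = -45 + 7 \left(- \frac{1}{-5 + 25}\right) = -45 + 7 \left(- \frac{1}{20}\right) = -45 - \frac{7}{20} = - \frac{907}{20}$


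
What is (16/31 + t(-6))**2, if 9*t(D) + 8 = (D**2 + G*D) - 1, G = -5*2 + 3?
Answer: 579121/8649 ≈ 66.958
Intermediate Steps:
G = -7 (G = -10 + 3 = -7)
t(D) = -1 - 7*D/9 + D**2/9 (t(D) = -8/9 + ((D**2 - 7*D) - 1)/9 = -8/9 + (-1 + D**2 - 7*D)/9 = -8/9 + (-1/9 - 7*D/9 + D**2/9) = -1 - 7*D/9 + D**2/9)
(16/31 + t(-6))**2 = (16/31 + (-1 - 7/9*(-6) + (1/9)*(-6)**2))**2 = (16*(1/31) + (-1 + 14/3 + (1/9)*36))**2 = (16/31 + (-1 + 14/3 + 4))**2 = (16/31 + 23/3)**2 = (761/93)**2 = 579121/8649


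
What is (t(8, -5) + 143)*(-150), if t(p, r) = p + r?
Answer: -21900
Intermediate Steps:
(t(8, -5) + 143)*(-150) = ((8 - 5) + 143)*(-150) = (3 + 143)*(-150) = 146*(-150) = -21900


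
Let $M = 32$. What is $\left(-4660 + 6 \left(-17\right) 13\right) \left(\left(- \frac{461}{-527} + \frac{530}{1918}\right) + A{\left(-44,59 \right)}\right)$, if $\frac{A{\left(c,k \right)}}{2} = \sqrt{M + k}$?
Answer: $- \frac{3482379444}{505393} - 11972 \sqrt{91} \approx -1.211 \cdot 10^{5}$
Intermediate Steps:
$A{\left(c,k \right)} = 2 \sqrt{32 + k}$
$\left(-4660 + 6 \left(-17\right) 13\right) \left(\left(- \frac{461}{-527} + \frac{530}{1918}\right) + A{\left(-44,59 \right)}\right) = \left(-4660 + 6 \left(-17\right) 13\right) \left(\left(- \frac{461}{-527} + \frac{530}{1918}\right) + 2 \sqrt{32 + 59}\right) = \left(-4660 - 1326\right) \left(\left(\left(-461\right) \left(- \frac{1}{527}\right) + 530 \cdot \frac{1}{1918}\right) + 2 \sqrt{91}\right) = \left(-4660 - 1326\right) \left(\left(\frac{461}{527} + \frac{265}{959}\right) + 2 \sqrt{91}\right) = - 5986 \left(\frac{581754}{505393} + 2 \sqrt{91}\right) = - \frac{3482379444}{505393} - 11972 \sqrt{91}$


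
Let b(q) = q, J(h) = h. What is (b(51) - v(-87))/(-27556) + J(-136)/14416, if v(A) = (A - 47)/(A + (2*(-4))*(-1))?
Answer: -1294897/115376972 ≈ -0.011223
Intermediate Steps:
v(A) = (-47 + A)/(8 + A) (v(A) = (-47 + A)/(A - 8*(-1)) = (-47 + A)/(A + 8) = (-47 + A)/(8 + A))
(b(51) - v(-87))/(-27556) + J(-136)/14416 = (51 - (-47 - 87)/(8 - 87))/(-27556) - 136/14416 = (51 - (-134)/(-79))*(-1/27556) - 136*1/14416 = (51 - (-1)*(-134)/79)*(-1/27556) - 1/106 = (51 - 1*134/79)*(-1/27556) - 1/106 = (51 - 134/79)*(-1/27556) - 1/106 = (3895/79)*(-1/27556) - 1/106 = -3895/2176924 - 1/106 = -1294897/115376972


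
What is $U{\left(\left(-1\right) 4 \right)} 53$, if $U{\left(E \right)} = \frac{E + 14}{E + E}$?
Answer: $- \frac{265}{4} \approx -66.25$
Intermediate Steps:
$U{\left(E \right)} = \frac{14 + E}{2 E}$
$U{\left(\left(-1\right) 4 \right)} 53 = \frac{14 - 4}{2 \left(\left(-1\right) 4\right)} 53 = \frac{14 - 4}{2 \left(-4\right)} 53 = \frac{1}{2} \left(- \frac{1}{4}\right) 10 \cdot 53 = \left(- \frac{5}{4}\right) 53 = - \frac{265}{4}$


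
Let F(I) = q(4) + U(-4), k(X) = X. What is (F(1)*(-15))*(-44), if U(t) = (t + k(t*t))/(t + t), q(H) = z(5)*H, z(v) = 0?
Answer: -990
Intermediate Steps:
q(H) = 0 (q(H) = 0*H = 0)
U(t) = (t + t²)/(2*t) (U(t) = (t + t*t)/(t + t) = (t + t²)/((2*t)) = (t + t²)*(1/(2*t)) = (t + t²)/(2*t))
F(I) = -3/2 (F(I) = 0 + (½ + (½)*(-4)) = 0 + (½ - 2) = 0 - 3/2 = -3/2)
(F(1)*(-15))*(-44) = -3/2*(-15)*(-44) = (45/2)*(-44) = -990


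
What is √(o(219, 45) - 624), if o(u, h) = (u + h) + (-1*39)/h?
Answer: I*√81195/15 ≈ 18.996*I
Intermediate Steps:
o(u, h) = h + u - 39/h (o(u, h) = (h + u) - 39/h = h + u - 39/h)
√(o(219, 45) - 624) = √((45 + 219 - 39/45) - 624) = √((45 + 219 - 39*1/45) - 624) = √((45 + 219 - 13/15) - 624) = √(3947/15 - 624) = √(-5413/15) = I*√81195/15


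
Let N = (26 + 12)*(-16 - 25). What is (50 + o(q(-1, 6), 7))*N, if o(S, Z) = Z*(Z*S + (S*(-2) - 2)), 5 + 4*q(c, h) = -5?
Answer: 80237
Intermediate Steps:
q(c, h) = -5/2 (q(c, h) = -5/4 + (¼)*(-5) = -5/4 - 5/4 = -5/2)
N = -1558 (N = 38*(-41) = -1558)
o(S, Z) = Z*(-2 - 2*S + S*Z) (o(S, Z) = Z*(S*Z + (-2*S - 2)) = Z*(S*Z + (-2 - 2*S)) = Z*(-2 - 2*S + S*Z))
(50 + o(q(-1, 6), 7))*N = (50 + 7*(-2 - 2*(-5/2) - 5/2*7))*(-1558) = (50 + 7*(-2 + 5 - 35/2))*(-1558) = (50 + 7*(-29/2))*(-1558) = (50 - 203/2)*(-1558) = -103/2*(-1558) = 80237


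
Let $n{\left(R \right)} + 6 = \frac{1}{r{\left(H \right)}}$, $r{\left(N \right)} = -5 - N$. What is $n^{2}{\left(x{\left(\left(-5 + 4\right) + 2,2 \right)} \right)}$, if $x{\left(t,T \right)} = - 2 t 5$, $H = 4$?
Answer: $\frac{3025}{81} \approx 37.346$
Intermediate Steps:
$x{\left(t,T \right)} = - 10 t$
$n{\left(R \right)} = - \frac{55}{9}$ ($n{\left(R \right)} = -6 + \frac{1}{-5 - 4} = -6 + \frac{1}{-9} = -6 - \frac{1}{9} = - \frac{55}{9}$)
$n^{2}{\left(x{\left(\left(-5 + 4\right) + 2,2 \right)} \right)} = \left(- \frac{55}{9}\right)^{2} = \frac{3025}{81}$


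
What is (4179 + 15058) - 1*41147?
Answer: -21910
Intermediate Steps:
(4179 + 15058) - 1*41147 = 19237 - 41147 = -21910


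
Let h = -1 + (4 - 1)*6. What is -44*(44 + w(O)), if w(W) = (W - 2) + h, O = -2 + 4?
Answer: -2684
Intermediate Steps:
h = 17 (h = -1 + 3*6 = -1 + 18 = 17)
O = 2
w(W) = 15 + W (w(W) = (W - 2) + 17 = (-2 + W) + 17 = 15 + W)
-44*(44 + w(O)) = -44*(44 + (15 + 2)) = -44*(44 + 17) = -44*61 = -2684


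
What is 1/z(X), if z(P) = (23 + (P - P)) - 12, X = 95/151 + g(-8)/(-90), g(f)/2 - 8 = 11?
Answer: 1/11 ≈ 0.090909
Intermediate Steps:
g(f) = 38 (g(f) = 16 + 2*11 = 16 + 22 = 38)
X = 1406/6795 (X = 95/151 + 38/(-90) = 95*(1/151) + 38*(-1/90) = 95/151 - 19/45 = 1406/6795 ≈ 0.20692)
z(P) = 11 (z(P) = (23 + 0) - 12 = 23 - 12 = 11)
1/z(X) = 1/11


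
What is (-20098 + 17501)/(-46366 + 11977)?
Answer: 2597/34389 ≈ 0.075518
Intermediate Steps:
(-20098 + 17501)/(-46366 + 11977) = -2597/(-34389) = -2597*(-1/34389) = 2597/34389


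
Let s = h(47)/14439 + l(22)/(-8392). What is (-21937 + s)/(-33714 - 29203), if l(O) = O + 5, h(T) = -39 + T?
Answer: 2658152417173/7623784260696 ≈ 0.34867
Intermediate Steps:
l(O) = 5 + O
s = -322717/121172088 (s = (-39 + 47)/14439 + (5 + 22)/(-8392) = 8*(1/14439) + 27*(-1/8392) = 8/14439 - 27/8392 = -322717/121172088 ≈ -0.0026633)
(-21937 + s)/(-33714 - 29203) = (-21937 - 322717/121172088)/(-33714 - 29203) = -2658152417173/121172088/(-62917) = -2658152417173/121172088*(-1/62917) = 2658152417173/7623784260696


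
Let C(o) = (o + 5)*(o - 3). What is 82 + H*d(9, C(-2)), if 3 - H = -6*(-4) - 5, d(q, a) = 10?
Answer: -78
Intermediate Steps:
C(o) = (-3 + o)*(5 + o) (C(o) = (5 + o)*(-3 + o) = (-3 + o)*(5 + o))
H = -16 (H = 3 - (-6*(-4) - 5) = 3 - (24 - 5) = 3 - 1*19 = 3 - 19 = -16)
82 + H*d(9, C(-2)) = 82 - 16*10 = 82 - 160 = -78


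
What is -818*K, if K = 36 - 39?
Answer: 2454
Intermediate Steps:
K = -3
-818*K = -818*(-3) = 2454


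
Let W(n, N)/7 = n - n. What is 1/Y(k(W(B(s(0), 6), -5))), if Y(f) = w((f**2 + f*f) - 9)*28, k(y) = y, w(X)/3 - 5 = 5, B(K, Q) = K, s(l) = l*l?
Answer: 1/840 ≈ 0.0011905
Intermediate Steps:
s(l) = l**2
w(X) = 30 (w(X) = 15 + 3*5 = 15 + 15 = 30)
W(n, N) = 0 (W(n, N) = 7*(n - n) = 7*0 = 0)
Y(f) = 840 (Y(f) = 30*28 = 840)
1/Y(k(W(B(s(0), 6), -5))) = 1/840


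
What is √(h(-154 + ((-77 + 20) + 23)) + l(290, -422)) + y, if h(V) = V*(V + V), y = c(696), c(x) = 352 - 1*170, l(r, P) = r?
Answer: 182 + √70978 ≈ 448.42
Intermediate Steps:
c(x) = 182 (c(x) = 352 - 170 = 182)
y = 182
h(V) = 2*V² (h(V) = V*(2*V) = 2*V²)
√(h(-154 + ((-77 + 20) + 23)) + l(290, -422)) + y = √(2*(-154 + ((-77 + 20) + 23))² + 290) + 182 = √(2*(-154 + (-57 + 23))² + 290) + 182 = √(2*(-154 - 34)² + 290) + 182 = √(2*(-188)² + 290) + 182 = √(2*35344 + 290) + 182 = √(70688 + 290) + 182 = √70978 + 182 = 182 + √70978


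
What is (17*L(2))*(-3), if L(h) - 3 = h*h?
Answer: -357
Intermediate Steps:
L(h) = 3 + h² (L(h) = 3 + h*h = 3 + h²)
(17*L(2))*(-3) = (17*(3 + 2²))*(-3) = (17*(3 + 4))*(-3) = (17*7)*(-3) = 119*(-3) = -357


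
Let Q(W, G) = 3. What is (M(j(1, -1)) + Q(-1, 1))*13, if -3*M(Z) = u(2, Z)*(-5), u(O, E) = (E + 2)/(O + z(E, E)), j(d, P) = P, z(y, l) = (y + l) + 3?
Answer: 416/9 ≈ 46.222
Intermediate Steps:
z(y, l) = 3 + l + y (z(y, l) = (l + y) + 3 = 3 + l + y)
u(O, E) = (2 + E)/(3 + O + 2*E) (u(O, E) = (E + 2)/(O + (3 + E + E)) = (2 + E)/(O + (3 + 2*E)) = (2 + E)/(3 + O + 2*E))
M(Z) = 5*(2 + Z)/(3*(5 + 2*Z)) (M(Z) = -(2 + Z)/(3 + 2 + 2*Z)*(-5)/3 = -(2 + Z)/(5 + 2*Z)*(-5)/3 = -(-5)*(2 + Z)/(3*(5 + 2*Z)) = 5*(2 + Z)/(3*(5 + 2*Z)))
(M(j(1, -1)) + Q(-1, 1))*13 = (5*(2 - 1)/(3*(5 + 2*(-1))) + 3)*13 = ((5/3)*1/(5 - 2) + 3)*13 = ((5/3)*1/3 + 3)*13 = ((5/3)*(1/3)*1 + 3)*13 = (5/9 + 3)*13 = (32/9)*13 = 416/9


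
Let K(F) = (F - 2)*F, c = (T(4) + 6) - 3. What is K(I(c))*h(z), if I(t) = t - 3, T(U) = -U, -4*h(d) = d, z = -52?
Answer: 312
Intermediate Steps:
h(d) = -d/4
c = -1 (c = (-1*4 + 6) - 3 = (-4 + 6) - 3 = 2 - 3 = -1)
I(t) = -3 + t
K(F) = F*(-2 + F) (K(F) = (-2 + F)*F = F*(-2 + F))
K(I(c))*h(z) = ((-3 - 1)*(-2 + (-3 - 1)))*(-¼*(-52)) = -4*(-2 - 4)*13 = -4*(-6)*13 = 24*13 = 312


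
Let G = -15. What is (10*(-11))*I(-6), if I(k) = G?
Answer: 1650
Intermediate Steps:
I(k) = -15
(10*(-11))*I(-6) = (10*(-11))*(-15) = -110*(-15) = 1650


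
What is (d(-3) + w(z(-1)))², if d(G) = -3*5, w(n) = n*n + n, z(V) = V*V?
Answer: 169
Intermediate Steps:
z(V) = V²
w(n) = n + n² (w(n) = n² + n = n + n²)
d(G) = -15
(d(-3) + w(z(-1)))² = (-15 + (-1)²*(1 + (-1)²))² = (-15 + 1*(1 + 1))² = (-15 + 1*2)² = (-15 + 2)² = (-13)² = 169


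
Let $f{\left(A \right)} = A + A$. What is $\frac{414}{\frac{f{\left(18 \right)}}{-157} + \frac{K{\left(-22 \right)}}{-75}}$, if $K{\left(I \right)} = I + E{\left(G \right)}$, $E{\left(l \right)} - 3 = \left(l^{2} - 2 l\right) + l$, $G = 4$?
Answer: $- \frac{4874850}{1601} \approx -3044.9$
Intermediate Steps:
$E{\left(l \right)} = 3 + l^{2} - l$ ($E{\left(l \right)} = 3 + \left(\left(l^{2} - 2 l\right) + l\right) = 3 + \left(l^{2} - l\right) = 3 + l^{2} - l$)
$f{\left(A \right)} = 2 A$
$K{\left(I \right)} = 15 + I$ ($K{\left(I \right)} = I + \left(3 + 4^{2} - 4\right) = I + \left(3 + 16 - 4\right) = I + 15 = 15 + I$)
$\frac{414}{\frac{f{\left(18 \right)}}{-157} + \frac{K{\left(-22 \right)}}{-75}} = \frac{414}{\frac{2 \cdot 18}{-157} + \frac{15 - 22}{-75}} = \frac{414}{36 \left(- \frac{1}{157}\right) - - \frac{7}{75}} = \frac{414}{- \frac{36}{157} + \frac{7}{75}} = \frac{414}{- \frac{1601}{11775}} = 414 \left(- \frac{11775}{1601}\right) = - \frac{4874850}{1601}$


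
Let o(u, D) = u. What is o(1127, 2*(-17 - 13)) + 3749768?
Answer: 3750895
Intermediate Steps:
o(1127, 2*(-17 - 13)) + 3749768 = 1127 + 3749768 = 3750895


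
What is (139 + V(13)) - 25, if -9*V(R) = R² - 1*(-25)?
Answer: 832/9 ≈ 92.444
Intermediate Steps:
V(R) = -25/9 - R²/9 (V(R) = -(R² - 1*(-25))/9 = -(R² + 25)/9 = -(25 + R²)/9 = -25/9 - R²/9)
(139 + V(13)) - 25 = (139 + (-25/9 - ⅑*13²)) - 25 = (139 + (-25/9 - ⅑*169)) - 25 = (139 + (-25/9 - 169/9)) - 25 = (139 - 194/9) - 25 = 1057/9 - 25 = 832/9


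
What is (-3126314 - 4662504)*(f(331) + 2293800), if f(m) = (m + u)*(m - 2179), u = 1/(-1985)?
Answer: -26006817877613424/1985 ≈ -1.3102e+13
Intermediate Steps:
u = -1/1985 ≈ -0.00050378
f(m) = (-2179 + m)*(-1/1985 + m) (f(m) = (m - 1/1985)*(m - 2179) = (-1/1985 + m)*(-2179 + m) = (-2179 + m)*(-1/1985 + m))
(-3126314 - 4662504)*(f(331) + 2293800) = (-3126314 - 4662504)*((2179/1985 + 331² - 4325316/1985*331) + 2293800) = -7788818*((2179/1985 + 109561 - 1431679596/1985) + 2293800) = -7788818*(-1214198832/1985 + 2293800) = -7788818*3338994168/1985 = -26006817877613424/1985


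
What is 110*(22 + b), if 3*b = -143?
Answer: -8470/3 ≈ -2823.3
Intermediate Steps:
b = -143/3 (b = (⅓)*(-143) = -143/3 ≈ -47.667)
110*(22 + b) = 110*(22 - 143/3) = 110*(-77/3) = -8470/3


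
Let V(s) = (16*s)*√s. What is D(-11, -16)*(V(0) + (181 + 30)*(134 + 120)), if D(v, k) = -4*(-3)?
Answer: 643128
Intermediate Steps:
D(v, k) = 12
V(s) = 16*s^(3/2)
D(-11, -16)*(V(0) + (181 + 30)*(134 + 120)) = 12*(16*0^(3/2) + (181 + 30)*(134 + 120)) = 12*(16*0 + 211*254) = 12*(0 + 53594) = 12*53594 = 643128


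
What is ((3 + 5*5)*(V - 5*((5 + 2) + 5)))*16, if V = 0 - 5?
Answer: -29120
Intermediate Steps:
V = -5
((3 + 5*5)*(V - 5*((5 + 2) + 5)))*16 = ((3 + 5*5)*(-5 - 5*((5 + 2) + 5)))*16 = ((3 + 25)*(-5 - 5*(7 + 5)))*16 = (28*(-5 - 5*12))*16 = (28*(-5 - 60))*16 = (28*(-65))*16 = -1820*16 = -29120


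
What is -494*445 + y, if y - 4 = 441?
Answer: -219385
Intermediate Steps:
y = 445 (y = 4 + 441 = 445)
-494*445 + y = -494*445 + 445 = -219830 + 445 = -219385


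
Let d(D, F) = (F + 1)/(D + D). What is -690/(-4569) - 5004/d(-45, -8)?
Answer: -685896670/10661 ≈ -64337.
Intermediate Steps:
d(D, F) = (1 + F)/(2*D) (d(D, F) = (1 + F)/((2*D)) = (1 + F)*(1/(2*D)) = (1 + F)/(2*D))
-690/(-4569) - 5004/d(-45, -8) = -690/(-4569) - 5004*(-90/(1 - 8)) = -690*(-1/4569) - 5004/((½)*(-1/45)*(-7)) = 230/1523 - 5004/7/90 = 230/1523 - 5004*90/7 = 230/1523 - 450360/7 = -685896670/10661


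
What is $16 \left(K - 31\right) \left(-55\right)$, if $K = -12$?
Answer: $37840$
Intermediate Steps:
$16 \left(K - 31\right) \left(-55\right) = 16 \left(-12 - 31\right) \left(-55\right) = 16 \left(-43\right) \left(-55\right) = \left(-688\right) \left(-55\right) = 37840$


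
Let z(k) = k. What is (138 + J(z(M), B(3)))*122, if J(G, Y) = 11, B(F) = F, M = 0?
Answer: 18178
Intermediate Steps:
(138 + J(z(M), B(3)))*122 = (138 + 11)*122 = 149*122 = 18178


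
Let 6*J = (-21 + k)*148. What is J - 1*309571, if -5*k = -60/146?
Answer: -22636349/73 ≈ -3.1009e+5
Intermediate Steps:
k = 6/73 (k = -(-12)/146 = -⅕*(-30/73) = 6/73 ≈ 0.082192)
J = -37666/73 (J = ((-21 + 6/73)*148)/6 = (-1527/73*148)/6 = (⅙)*(-225996/73) = -37666/73 ≈ -515.97)
J - 1*309571 = -37666/73 - 1*309571 = -37666/73 - 309571 = -22636349/73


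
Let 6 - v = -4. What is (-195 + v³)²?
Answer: 648025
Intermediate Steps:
v = 10 (v = 6 - 1*(-4) = 6 + 4 = 10)
(-195 + v³)² = (-195 + 10³)² = (-195 + 1000)² = 805² = 648025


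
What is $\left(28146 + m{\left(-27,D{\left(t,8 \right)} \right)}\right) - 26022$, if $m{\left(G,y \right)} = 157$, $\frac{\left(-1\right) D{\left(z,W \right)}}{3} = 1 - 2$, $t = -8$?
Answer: $2281$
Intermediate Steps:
$D{\left(z,W \right)} = 3$ ($D{\left(z,W \right)} = - 3 \left(1 - 2\right) = \left(-3\right) \left(-1\right) = 3$)
$\left(28146 + m{\left(-27,D{\left(t,8 \right)} \right)}\right) - 26022 = \left(28146 + 157\right) - 26022 = 28303 - 26022 = 2281$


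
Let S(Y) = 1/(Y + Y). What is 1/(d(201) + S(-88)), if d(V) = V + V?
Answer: 176/70751 ≈ 0.0024876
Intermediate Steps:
d(V) = 2*V
S(Y) = 1/(2*Y)
1/(d(201) + S(-88)) = 1/(2*201 + (½)/(-88)) = 1/(402 + (½)*(-1/88)) = 1/(402 - 1/176) = 1/(70751/176) = 176/70751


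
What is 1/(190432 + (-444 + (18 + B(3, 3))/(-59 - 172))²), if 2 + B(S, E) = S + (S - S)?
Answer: 53361/20684913841 ≈ 2.5797e-6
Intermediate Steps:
B(S, E) = -2 + S (B(S, E) = -2 + (S + (S - S)) = -2 + (S + 0) = -2 + S)
1/(190432 + (-444 + (18 + B(3, 3))/(-59 - 172))²) = 1/(190432 + (-444 + (18 + (-2 + 3))/(-59 - 172))²) = 1/(190432 + (-444 + (18 + 1)/(-231))²) = 1/(190432 + (-444 + 19*(-1/231))²) = 1/(190432 + (-444 - 19/231)²) = 1/(190432 + (-102583/231)²) = 1/(190432 + 10523271889/53361) = 1/(20684913841/53361) = 53361/20684913841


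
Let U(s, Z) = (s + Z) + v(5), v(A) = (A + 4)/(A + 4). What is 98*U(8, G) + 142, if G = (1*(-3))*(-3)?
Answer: 1906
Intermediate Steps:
v(A) = 1 (v(A) = (4 + A)/(4 + A) = 1)
G = 9 (G = -3*(-3) = 9)
U(s, Z) = 1 + Z + s (U(s, Z) = (s + Z) + 1 = (Z + s) + 1 = 1 + Z + s)
98*U(8, G) + 142 = 98*(1 + 9 + 8) + 142 = 98*18 + 142 = 1764 + 142 = 1906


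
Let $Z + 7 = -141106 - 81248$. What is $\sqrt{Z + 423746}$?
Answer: $\sqrt{201385} \approx 448.76$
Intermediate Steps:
$Z = -222361$ ($Z = -7 - 222354 = -222361$)
$\sqrt{Z + 423746} = \sqrt{-222361 + 423746} = \sqrt{201385}$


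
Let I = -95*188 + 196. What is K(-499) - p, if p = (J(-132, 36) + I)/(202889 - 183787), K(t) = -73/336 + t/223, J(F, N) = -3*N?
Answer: -1091029385/715637328 ≈ -1.5246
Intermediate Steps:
I = -17664 (I = -17860 + 196 = -17664)
K(t) = -73/336 + t/223 (K(t) = -73*1/336 + t*(1/223) = -73/336 + t/223)
p = -8886/9551 (p = (-3*36 - 17664)/(202889 - 183787) = (-108 - 17664)/19102 = -17772*1/19102 = -8886/9551 ≈ -0.93037)
K(-499) - p = (-73/336 + (1/223)*(-499)) - 1*(-8886/9551) = (-73/336 - 499/223) + 8886/9551 = -183943/74928 + 8886/9551 = -1091029385/715637328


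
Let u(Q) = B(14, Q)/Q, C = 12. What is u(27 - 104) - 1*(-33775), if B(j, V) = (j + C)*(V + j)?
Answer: 371759/11 ≈ 33796.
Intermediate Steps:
B(j, V) = (12 + j)*(V + j) (B(j, V) = (j + 12)*(V + j) = (12 + j)*(V + j))
u(Q) = (364 + 26*Q)/Q (u(Q) = (14² + 12*Q + 12*14 + Q*14)/Q = (196 + 12*Q + 168 + 14*Q)/Q = (364 + 26*Q)/Q)
u(27 - 104) - 1*(-33775) = (26 + 364/(27 - 104)) - 1*(-33775) = (26 + 364/(-77)) + 33775 = (26 + 364*(-1/77)) + 33775 = (26 - 52/11) + 33775 = 234/11 + 33775 = 371759/11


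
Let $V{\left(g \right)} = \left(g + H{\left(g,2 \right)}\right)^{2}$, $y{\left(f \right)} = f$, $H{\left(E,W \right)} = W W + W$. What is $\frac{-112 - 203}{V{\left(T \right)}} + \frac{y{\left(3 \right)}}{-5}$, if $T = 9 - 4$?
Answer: $- \frac{1938}{605} \approx -3.2033$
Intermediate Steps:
$H{\left(E,W \right)} = W + W^{2}$ ($H{\left(E,W \right)} = W^{2} + W = W + W^{2}$)
$T = 5$
$V{\left(g \right)} = \left(6 + g\right)^{2}$ ($V{\left(g \right)} = \left(g + 2 \left(1 + 2\right)\right)^{2} = \left(g + 2 \cdot 3\right)^{2} = \left(g + 6\right)^{2} = \left(6 + g\right)^{2}$)
$\frac{-112 - 203}{V{\left(T \right)}} + \frac{y{\left(3 \right)}}{-5} = \frac{-112 - 203}{\left(6 + 5\right)^{2}} + \frac{3}{-5} = \frac{-112 - 203}{11^{2}} + 3 \left(- \frac{1}{5}\right) = - \frac{315}{121} - \frac{3}{5} = - \frac{1938}{605}$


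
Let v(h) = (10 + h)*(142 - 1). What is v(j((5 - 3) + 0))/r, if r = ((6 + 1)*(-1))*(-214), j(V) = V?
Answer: 846/749 ≈ 1.1295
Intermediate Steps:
v(h) = 1410 + 141*h (v(h) = (10 + h)*141 = 1410 + 141*h)
r = 1498 (r = (7*(-1))*(-214) = -7*(-214) = 1498)
v(j((5 - 3) + 0))/r = (1410 + 141*((5 - 3) + 0))/1498 = (1410 + 141*(2 + 0))*(1/1498) = (1410 + 141*2)*(1/1498) = (1410 + 282)*(1/1498) = 1692*(1/1498) = 846/749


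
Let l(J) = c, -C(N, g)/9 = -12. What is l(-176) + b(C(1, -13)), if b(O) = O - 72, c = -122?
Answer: -86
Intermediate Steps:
C(N, g) = 108 (C(N, g) = -9*(-12) = 108)
b(O) = -72 + O
l(J) = -122
l(-176) + b(C(1, -13)) = -122 + (-72 + 108) = -122 + 36 = -86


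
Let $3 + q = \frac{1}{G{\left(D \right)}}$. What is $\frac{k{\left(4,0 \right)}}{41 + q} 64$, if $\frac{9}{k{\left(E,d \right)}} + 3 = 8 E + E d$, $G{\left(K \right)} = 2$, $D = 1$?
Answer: $\frac{1152}{2233} \approx 0.5159$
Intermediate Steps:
$k{\left(E,d \right)} = \frac{9}{-3 + 8 E + E d}$ ($k{\left(E,d \right)} = \frac{9}{-3 + \left(8 E + E d\right)} = \frac{9}{-3 + 8 E + E d}$)
$q = - \frac{5}{2}$ ($q = -3 + \frac{1}{2} = - \frac{5}{2} \approx -2.5$)
$\frac{k{\left(4,0 \right)}}{41 + q} 64 = \frac{9 \frac{1}{-3 + 8 \cdot 4 + 4 \cdot 0}}{41 - \frac{5}{2}} \cdot 64 = \frac{9 \frac{1}{-3 + 32 + 0}}{\frac{77}{2}} \cdot 64 = \frac{2 \cdot \frac{9}{29}}{77} \cdot 64 = \frac{2 \cdot 9 \cdot \frac{1}{29}}{77} \cdot 64 = \frac{2}{77} \cdot \frac{9}{29} \cdot 64 = \frac{18}{2233} \cdot 64 = \frac{1152}{2233}$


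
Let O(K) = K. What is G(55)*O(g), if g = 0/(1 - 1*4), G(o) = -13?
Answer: 0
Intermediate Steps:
g = 0 (g = 0/(1 - 4) = 0/(-3) = 0*(-⅓) = 0)
G(55)*O(g) = -13*0 = 0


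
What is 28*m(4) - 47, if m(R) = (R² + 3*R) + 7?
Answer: 933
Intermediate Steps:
m(R) = 7 + R² + 3*R
28*m(4) - 47 = 28*(7 + 4² + 3*4) - 47 = 28*(7 + 16 + 12) - 47 = 28*35 - 47 = 980 - 47 = 933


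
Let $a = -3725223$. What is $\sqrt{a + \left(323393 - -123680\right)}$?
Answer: $5 i \sqrt{131126} \approx 1810.6 i$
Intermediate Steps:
$\sqrt{a + \left(323393 - -123680\right)} = \sqrt{-3725223 + \left(323393 - -123680\right)} = \sqrt{-3725223 + \left(323393 + 123680\right)} = \sqrt{-3725223 + 447073} = \sqrt{-3278150} = 5 i \sqrt{131126}$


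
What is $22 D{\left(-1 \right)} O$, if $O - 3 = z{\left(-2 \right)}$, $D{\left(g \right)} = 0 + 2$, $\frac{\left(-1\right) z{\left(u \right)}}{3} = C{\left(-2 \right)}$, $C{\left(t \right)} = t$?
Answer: $396$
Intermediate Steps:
$z{\left(u \right)} = 6$ ($z{\left(u \right)} = \left(-3\right) \left(-2\right) = 6$)
$D{\left(g \right)} = 2$
$O = 9$ ($O = 3 + 6 = 9$)
$22 D{\left(-1 \right)} O = 22 \cdot 2 \cdot 9 = 44 \cdot 9 = 396$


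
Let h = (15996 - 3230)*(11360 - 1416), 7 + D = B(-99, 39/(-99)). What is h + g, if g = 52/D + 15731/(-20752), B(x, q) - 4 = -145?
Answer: 97471496681873/767824 ≈ 1.2695e+8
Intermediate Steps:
B(x, q) = -141 (B(x, q) = 4 - 145 = -141)
D = -148 (D = -7 - 141 = -148)
h = 126945104 (h = 12766*9944 = 126945104)
g = -851823/767824 (g = 52/(-148) + 15731/(-20752) = 52*(-1/148) + 15731*(-1/20752) = -13/37 - 15731/20752 = -851823/767824 ≈ -1.1094)
h + g = 126945104 - 851823/767824 = 97471496681873/767824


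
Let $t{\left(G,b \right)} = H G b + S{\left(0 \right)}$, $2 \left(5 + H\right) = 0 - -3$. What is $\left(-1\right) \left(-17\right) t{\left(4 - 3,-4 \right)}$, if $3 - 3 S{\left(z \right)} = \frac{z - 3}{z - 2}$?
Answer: $\frac{493}{2} \approx 246.5$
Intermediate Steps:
$H = - \frac{7}{2}$ ($H = -5 + \frac{0 - -3}{2} = -5 + \frac{0 + 3}{2} = -5 + \frac{1}{2} \cdot 3 = -5 + \frac{3}{2} = - \frac{7}{2} \approx -3.5$)
$S{\left(z \right)} = 1 - \frac{-3 + z}{3 \left(-2 + z\right)}$ ($S{\left(z \right)} = 1 - \frac{\left(z - 3\right) \frac{1}{z - 2}}{3} = 1 - \frac{\left(-3 + z\right) \frac{1}{-2 + z}}{3} = 1 - \frac{\frac{1}{-2 + z} \left(-3 + z\right)}{3} = 1 - \frac{-3 + z}{3 \left(-2 + z\right)}$)
$t{\left(G,b \right)} = \frac{1}{2} - \frac{7 G b}{2}$ ($t{\left(G,b \right)} = - \frac{7 G}{2} b + \frac{-3 + 2 \cdot 0}{3 \left(-2 + 0\right)} = - \frac{7 G b}{2} + \frac{-3 + 0}{3 \left(-2\right)} = - \frac{7 G b}{2} + \frac{1}{3} \left(- \frac{1}{2}\right) \left(-3\right) = - \frac{7 G b}{2} + \frac{1}{2} = \frac{1}{2} - \frac{7 G b}{2}$)
$\left(-1\right) \left(-17\right) t{\left(4 - 3,-4 \right)} = \left(-1\right) \left(-17\right) \left(\frac{1}{2} - \frac{7}{2} \left(4 - 3\right) \left(-4\right)\right) = 17 \left(\frac{1}{2} - \frac{7}{2} \left(-4\right)\right) = 17 \left(\frac{1}{2} + 14\right) = 17 \cdot \frac{29}{2} = \frac{493}{2}$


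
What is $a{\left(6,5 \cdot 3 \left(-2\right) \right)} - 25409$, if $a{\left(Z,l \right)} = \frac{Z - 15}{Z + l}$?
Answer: $- \frac{203269}{8} \approx -25409.0$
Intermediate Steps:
$a{\left(Z,l \right)} = \frac{-15 + Z}{Z + l}$
$a{\left(6,5 \cdot 3 \left(-2\right) \right)} - 25409 = \frac{-15 + 6}{6 + 5 \cdot 3 \left(-2\right)} - 25409 = \frac{1}{6 + 15 \left(-2\right)} \left(-9\right) - 25409 = \frac{1}{6 - 30} \left(-9\right) - 25409 = \frac{1}{-24} \left(-9\right) - 25409 = \left(- \frac{1}{24}\right) \left(-9\right) - 25409 = \frac{3}{8} - 25409 = - \frac{203269}{8}$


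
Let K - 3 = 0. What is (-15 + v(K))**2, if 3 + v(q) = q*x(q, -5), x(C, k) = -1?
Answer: 441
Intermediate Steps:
K = 3 (K = 3 + 0 = 3)
v(q) = -3 - q (v(q) = -3 + q*(-1) = -3 - q)
(-15 + v(K))**2 = (-15 + (-3 - 1*3))**2 = (-15 + (-3 - 3))**2 = (-15 - 6)**2 = (-21)**2 = 441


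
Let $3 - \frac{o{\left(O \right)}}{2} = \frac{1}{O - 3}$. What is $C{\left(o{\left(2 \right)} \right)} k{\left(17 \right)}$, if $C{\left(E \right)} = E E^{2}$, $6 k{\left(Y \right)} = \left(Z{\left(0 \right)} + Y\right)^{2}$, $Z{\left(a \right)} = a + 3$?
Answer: $\frac{102400}{3} \approx 34133.0$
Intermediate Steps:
$Z{\left(a \right)} = 3 + a$
$o{\left(O \right)} = 6 - \frac{2}{-3 + O}$ ($o{\left(O \right)} = 6 - \frac{2}{O - 3} = 6 - \frac{2}{-3 + O}$)
$k{\left(Y \right)} = \frac{\left(3 + Y\right)^{2}}{6}$ ($k{\left(Y \right)} = \frac{\left(\left(3 + 0\right) + Y\right)^{2}}{6} = \frac{\left(3 + Y\right)^{2}}{6}$)
$C{\left(E \right)} = E^{3}$
$C{\left(o{\left(2 \right)} \right)} k{\left(17 \right)} = \left(\frac{2 \left(-10 + 3 \cdot 2\right)}{-3 + 2}\right)^{3} \frac{\left(3 + 17\right)^{2}}{6} = \left(\frac{2 \left(-10 + 6\right)}{-1}\right)^{3} \frac{20^{2}}{6} = \left(2 \left(-1\right) \left(-4\right)\right)^{3} \cdot \frac{1}{6} \cdot 400 = 8^{3} \cdot \frac{200}{3} = 512 \cdot \frac{200}{3} = \frac{102400}{3}$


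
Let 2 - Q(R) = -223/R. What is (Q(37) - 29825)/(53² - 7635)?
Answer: 551614/89281 ≈ 6.1784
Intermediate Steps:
Q(R) = 2 + 223/R (Q(R) = 2 - (-223)/R = 2 + 223/R)
(Q(37) - 29825)/(53² - 7635) = ((2 + 223/37) - 29825)/(53² - 7635) = ((2 + 223*(1/37)) - 29825)/(2809 - 7635) = ((2 + 223/37) - 29825)/(-4826) = (297/37 - 29825)*(-1/4826) = -1103228/37*(-1/4826) = 551614/89281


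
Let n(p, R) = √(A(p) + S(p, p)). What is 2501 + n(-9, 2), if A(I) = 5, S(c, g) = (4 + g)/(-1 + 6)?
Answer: 2503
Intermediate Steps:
S(c, g) = ⅘ + g/5 (S(c, g) = (4 + g)/5 = (4 + g)*(⅕) = ⅘ + g/5)
n(p, R) = √(29/5 + p/5) (n(p, R) = √(5 + (⅘ + p/5)) = √(29/5 + p/5))
2501 + n(-9, 2) = 2501 + √(145 + 5*(-9))/5 = 2501 + √(145 - 45)/5 = 2501 + √100/5 = 2501 + (⅕)*10 = 2501 + 2 = 2503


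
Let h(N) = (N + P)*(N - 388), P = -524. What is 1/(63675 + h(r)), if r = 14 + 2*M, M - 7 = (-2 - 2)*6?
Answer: 1/285627 ≈ 3.5011e-6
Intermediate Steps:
M = -17 (M = 7 + (-2 - 2)*6 = 7 - 4*6 = 7 - 24 = -17)
r = -20 (r = 14 + 2*(-17) = 14 - 34 = -20)
h(N) = (-524 + N)*(-388 + N) (h(N) = (N - 524)*(N - 388) = (-524 + N)*(-388 + N))
1/(63675 + h(r)) = 1/(63675 + (203312 + (-20)² - 912*(-20))) = 1/(63675 + (203312 + 400 + 18240)) = 1/(63675 + 221952) = 1/285627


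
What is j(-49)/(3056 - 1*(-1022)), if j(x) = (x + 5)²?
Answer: 968/2039 ≈ 0.47474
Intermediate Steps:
j(x) = (5 + x)²
j(-49)/(3056 - 1*(-1022)) = (5 - 49)²/(3056 - 1*(-1022)) = (-44)²/(3056 + 1022) = 1936/4078 = 1936*(1/4078) = 968/2039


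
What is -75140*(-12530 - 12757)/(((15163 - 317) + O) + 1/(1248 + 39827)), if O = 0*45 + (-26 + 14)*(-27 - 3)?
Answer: 78045177268500/624586451 ≈ 1.2496e+5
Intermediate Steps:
O = 360 (O = 0 - 12*(-30) = 0 + 360 = 360)
-75140*(-12530 - 12757)/(((15163 - 317) + O) + 1/(1248 + 39827)) = -75140*(-12530 - 12757)/(((15163 - 317) + 360) + 1/(1248 + 39827)) = -75140*(-25287/((14846 + 360) + 1/41075)) = -75140*(-25287/(15206 + 1/41075)) = -75140/((624586451/41075)*(-1/25287)) = -75140/(-624586451/1038663525) = -75140*(-1038663525/624586451) = 78045177268500/624586451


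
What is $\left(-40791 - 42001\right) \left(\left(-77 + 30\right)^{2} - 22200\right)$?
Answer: $1655094872$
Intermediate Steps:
$\left(-40791 - 42001\right) \left(\left(-77 + 30\right)^{2} - 22200\right) = - 82792 \left(\left(-47\right)^{2} - 22200\right) = - 82792 \left(2209 - 22200\right) = \left(-82792\right) \left(-19991\right) = 1655094872$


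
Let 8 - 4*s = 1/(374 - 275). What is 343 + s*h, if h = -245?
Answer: -57967/396 ≈ -146.38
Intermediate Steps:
s = 791/396 (s = 2 - 1/(4*(374 - 275)) = 2 - ¼/99 = 2 - ¼*1/99 = 2 - 1/396 = 791/396 ≈ 1.9975)
343 + s*h = 343 + (791/396)*(-245) = 343 - 193795/396 = -57967/396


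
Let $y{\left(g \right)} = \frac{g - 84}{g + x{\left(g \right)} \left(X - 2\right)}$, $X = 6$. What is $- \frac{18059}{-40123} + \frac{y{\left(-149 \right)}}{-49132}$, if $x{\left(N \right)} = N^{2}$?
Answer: $\frac{78661355678799}{174767661487580} \approx 0.45009$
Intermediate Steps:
$y{\left(g \right)} = \frac{-84 + g}{g + 4 g^{2}}$ ($y{\left(g \right)} = \frac{g - 84}{g + g^{2} \left(6 - 2\right)} = \frac{-84 + g}{g + g^{2} \cdot 4} = \frac{-84 + g}{g + 4 g^{2}}$)
$- \frac{18059}{-40123} + \frac{y{\left(-149 \right)}}{-49132} = - \frac{18059}{-40123} + \frac{\frac{1}{-149} \frac{1}{1 + 4 \left(-149\right)} \left(-84 - 149\right)}{-49132} = \left(-18059\right) \left(- \frac{1}{40123}\right) + \left(- \frac{1}{149}\right) \frac{1}{1 - 596} \left(-233\right) \left(- \frac{1}{49132}\right) = \frac{18059}{40123} + \left(- \frac{1}{149}\right) \frac{1}{-595} \left(-233\right) \left(- \frac{1}{49132}\right) = \frac{18059}{40123} + \left(- \frac{1}{149}\right) \left(- \frac{1}{595}\right) \left(-233\right) \left(- \frac{1}{49132}\right) = \frac{18059}{40123} - - \frac{233}{4355797460} = \frac{18059}{40123} + \frac{233}{4355797460} = \frac{78661355678799}{174767661487580}$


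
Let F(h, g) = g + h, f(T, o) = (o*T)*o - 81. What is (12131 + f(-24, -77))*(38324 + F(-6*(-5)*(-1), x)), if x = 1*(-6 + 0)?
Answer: -4986858848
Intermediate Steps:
x = -6 (x = 1*(-6) = -6)
f(T, o) = -81 + T*o**2 (f(T, o) = (T*o)*o - 81 = T*o**2 - 81 = -81 + T*o**2)
(12131 + f(-24, -77))*(38324 + F(-6*(-5)*(-1), x)) = (12131 + (-81 - 24*(-77)**2))*(38324 + (-6 - 6*(-5)*(-1))) = (12131 + (-81 - 24*5929))*(38324 + (-6 + 30*(-1))) = (12131 + (-81 - 142296))*(38324 + (-6 - 30)) = (12131 - 142377)*(38324 - 36) = -130246*38288 = -4986858848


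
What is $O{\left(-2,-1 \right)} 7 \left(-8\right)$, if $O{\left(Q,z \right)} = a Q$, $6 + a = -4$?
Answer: $-1120$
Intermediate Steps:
$a = -10$ ($a = -6 - 4 = -10$)
$O{\left(Q,z \right)} = - 10 Q$
$O{\left(-2,-1 \right)} 7 \left(-8\right) = \left(-10\right) \left(-2\right) 7 \left(-8\right) = 20 \cdot 7 \left(-8\right) = 140 \left(-8\right) = -1120$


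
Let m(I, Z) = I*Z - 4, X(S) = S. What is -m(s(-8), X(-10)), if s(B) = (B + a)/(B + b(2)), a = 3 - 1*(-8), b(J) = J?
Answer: -1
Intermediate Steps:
a = 11 (a = 3 + 8 = 11)
s(B) = (11 + B)/(2 + B) (s(B) = (B + 11)/(B + 2) = (11 + B)/(2 + B))
m(I, Z) = -4 + I*Z
-m(s(-8), X(-10)) = -(-4 + ((11 - 8)/(2 - 8))*(-10)) = -(-4 + (3/(-6))*(-10)) = -(-4 - ⅙*3*(-10)) = -(-4 - ½*(-10)) = -(-4 + 5) = -1*1 = -1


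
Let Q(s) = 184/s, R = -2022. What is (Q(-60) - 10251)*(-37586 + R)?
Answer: 6092146088/15 ≈ 4.0614e+8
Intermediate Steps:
(Q(-60) - 10251)*(-37586 + R) = (184/(-60) - 10251)*(-37586 - 2022) = (184*(-1/60) - 10251)*(-39608) = (-46/15 - 10251)*(-39608) = -153811/15*(-39608) = 6092146088/15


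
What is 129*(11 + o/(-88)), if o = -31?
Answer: 128871/88 ≈ 1464.4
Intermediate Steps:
129*(11 + o/(-88)) = 129*(11 - 31/(-88)) = 129*(11 - 31*(-1/88)) = 129*(11 + 31/88) = 129*(999/88) = 128871/88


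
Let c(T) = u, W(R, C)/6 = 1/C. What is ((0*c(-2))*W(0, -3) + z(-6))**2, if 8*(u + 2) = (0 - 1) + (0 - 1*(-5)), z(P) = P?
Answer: 36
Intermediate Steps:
W(R, C) = 6/C
u = -3/2 (u = -2 + ((0 - 1) + (0 - 1*(-5)))/8 = -2 + (-1 + (0 + 5))/8 = -2 + (-1 + 5)/8 = -2 + (1/8)*4 = -2 + 1/2 = -3/2 ≈ -1.5000)
c(T) = -3/2
((0*c(-2))*W(0, -3) + z(-6))**2 = ((0*(-3/2))*(6/(-3)) - 6)**2 = (0*(6*(-1/3)) - 6)**2 = (0*(-2) - 6)**2 = (0 - 6)**2 = (-6)**2 = 36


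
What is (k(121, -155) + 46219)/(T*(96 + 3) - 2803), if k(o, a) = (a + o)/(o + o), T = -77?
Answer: -2796241/630773 ≈ -4.4330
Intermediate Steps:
k(o, a) = (a + o)/(2*o) (k(o, a) = (a + o)/((2*o)) = (a + o)*(1/(2*o)) = (a + o)/(2*o))
(k(121, -155) + 46219)/(T*(96 + 3) - 2803) = ((1/2)*(-155 + 121)/121 + 46219)/(-77*(96 + 3) - 2803) = ((1/2)*(1/121)*(-34) + 46219)/(-77*99 - 2803) = (-17/121 + 46219)/(-7623 - 2803) = (5592482/121)/(-10426) = (5592482/121)*(-1/10426) = -2796241/630773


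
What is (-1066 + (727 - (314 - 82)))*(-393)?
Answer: 224403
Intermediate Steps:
(-1066 + (727 - (314 - 82)))*(-393) = (-1066 + (727 - 1*232))*(-393) = (-1066 + (727 - 232))*(-393) = (-1066 + 495)*(-393) = -571*(-393) = 224403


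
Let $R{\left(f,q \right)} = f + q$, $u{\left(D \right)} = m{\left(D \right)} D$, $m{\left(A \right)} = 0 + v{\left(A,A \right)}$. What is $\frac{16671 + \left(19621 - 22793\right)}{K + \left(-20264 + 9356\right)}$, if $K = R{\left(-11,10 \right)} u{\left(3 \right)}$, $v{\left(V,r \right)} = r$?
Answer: $- \frac{13499}{10917} \approx -1.2365$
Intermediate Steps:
$m{\left(A \right)} = A$ ($m{\left(A \right)} = 0 + A = A$)
$u{\left(D \right)} = D^{2}$ ($u{\left(D \right)} = D D = D^{2}$)
$K = -9$ ($K = \left(-11 + 10\right) 3^{2} = \left(-1\right) 9 = -9$)
$\frac{16671 + \left(19621 - 22793\right)}{K + \left(-20264 + 9356\right)} = \frac{16671 + \left(19621 - 22793\right)}{-9 + \left(-20264 + 9356\right)} = \frac{16671 - 3172}{-9 - 10908} = \frac{13499}{-10917} = 13499 \left(- \frac{1}{10917}\right) = - \frac{13499}{10917}$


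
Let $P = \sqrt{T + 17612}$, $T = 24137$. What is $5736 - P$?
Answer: $5736 - \sqrt{41749} \approx 5531.7$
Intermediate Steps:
$P = \sqrt{41749}$ ($P = \sqrt{24137 + 17612} = \sqrt{41749} \approx 204.33$)
$5736 - P = 5736 - \sqrt{41749}$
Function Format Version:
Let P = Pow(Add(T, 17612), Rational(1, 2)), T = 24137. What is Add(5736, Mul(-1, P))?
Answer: Add(5736, Mul(-1, Pow(41749, Rational(1, 2)))) ≈ 5531.7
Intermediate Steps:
P = Pow(41749, Rational(1, 2)) (P = Pow(Add(24137, 17612), Rational(1, 2)) = Pow(41749, Rational(1, 2)) ≈ 204.33)
Add(5736, Mul(-1, P)) = Add(5736, Mul(-1, Pow(41749, Rational(1, 2))))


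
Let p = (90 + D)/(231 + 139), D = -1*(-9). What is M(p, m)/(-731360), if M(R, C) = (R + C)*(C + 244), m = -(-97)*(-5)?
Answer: -43223591/270603200 ≈ -0.15973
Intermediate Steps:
D = 9
m = -485 (m = -97*5 = -485)
p = 99/370 (p = (90 + 9)/(231 + 139) = 99/370 ≈ 0.26757)
M(R, C) = (244 + C)*(C + R) (M(R, C) = (C + R)*(244 + C) = (244 + C)*(C + R))
M(p, m)/(-731360) = ((-485)² + 244*(-485) + 244*(99/370) - 485*99/370)/(-731360) = (235225 - 118340 + 12078/185 - 9603/74)*(-1/731360) = (43223591/370)*(-1/731360) = -43223591/270603200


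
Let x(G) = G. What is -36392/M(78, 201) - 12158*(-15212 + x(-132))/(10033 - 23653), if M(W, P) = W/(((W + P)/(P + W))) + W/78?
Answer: -3808323712/268995 ≈ -14158.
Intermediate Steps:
M(W, P) = 79*W/78 (M(W, P) = W/(((P + W)/(P + W))) + W*(1/78) = W/1 + W/78 = W*1 + W/78 = W + W/78 = 79*W/78)
-36392/M(78, 201) - 12158*(-15212 + x(-132))/(10033 - 23653) = -36392/((79/78)*78) - 12158*(-15212 - 132)/(10033 - 23653) = -36392/79 - 12158/((-13620/(-15344))) = -36392*1/79 - 12158/((-13620*(-1/15344))) = -36392/79 - 12158/3405/3836 = -36392/79 - 12158*3836/3405 = -36392/79 - 46638088/3405 = -3808323712/268995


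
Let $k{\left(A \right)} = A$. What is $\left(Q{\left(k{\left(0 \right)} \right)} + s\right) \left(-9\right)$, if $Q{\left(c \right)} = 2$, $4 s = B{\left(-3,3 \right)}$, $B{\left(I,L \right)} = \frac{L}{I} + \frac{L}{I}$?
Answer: $- \frac{27}{2} \approx -13.5$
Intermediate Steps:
$B{\left(I,L \right)} = \frac{2 L}{I}$
$s = - \frac{1}{2}$ ($s = \frac{2 \cdot 3 \frac{1}{-3}}{4} = \frac{2 \cdot 3 \left(- \frac{1}{3}\right)}{4} = \frac{1}{4} \left(-2\right) = - \frac{1}{2} \approx -0.5$)
$\left(Q{\left(k{\left(0 \right)} \right)} + s\right) \left(-9\right) = \left(2 - \frac{1}{2}\right) \left(-9\right) = \frac{3}{2} \left(-9\right) = - \frac{27}{2}$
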